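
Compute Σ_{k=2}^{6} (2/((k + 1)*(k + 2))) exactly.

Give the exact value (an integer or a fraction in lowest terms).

r(k) = (k + 1)/(k + 3) after simplifying.
Factor: A=k + 1; B=k + 3; C=1.
Need (k + 1)·f(k+1) − (k + 2)·f(k) = 1.
deg f ≤ 1 (via 1,1,0).
Match coefficients ⇒ f(k) = k.
Certificate R = B(k−1)f/C = k*(k + 2) gives s_k = 2*k/(k + 1).
Check: Δs_k = 2/(k**2 + 3*k + 2). ✓
Evaluate s at k=7 and k=2: 7/4 and 4/3; difference 5/12.

Σ = 5/12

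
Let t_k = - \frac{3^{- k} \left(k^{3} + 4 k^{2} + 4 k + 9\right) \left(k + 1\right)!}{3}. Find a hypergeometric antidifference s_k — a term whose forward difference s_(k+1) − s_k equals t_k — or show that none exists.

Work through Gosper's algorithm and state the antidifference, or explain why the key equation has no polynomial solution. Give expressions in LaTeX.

s_k = - 3^{- k} \left(k^{2} + 3 k - 1\right) \left(k + 1\right)!

Compute t_(k+1)/t_k: get (k**4 + 9*k**3 + 29*k**2 + 48*k + 36)/(3*(k**3 + 4*k**2 + 4*k + 9)).
A = k/3 + 2/3, B = 1, C = k**3 + 4*k**2 + 4*k + 9.
f must satisfy (k/3 + 2/3)·f(k+1) − (1)·f(k) = k**3 + 4*k**2 + 4*k + 9.
Degrees (1,0,3) ⇒ d ≤ 2.
Match coefficients ⇒ f(k) = 3*(k**2 + 3*k - 1).
Certificate R = B(k−1)f/C = 3*(k**2 + 3*k - 1)/(k**3 + 4*k**2 + 4*k + 9) gives s_k = -(k**2 + 3*k - 1)*factorial(k + 1)/3**k.
Verify: -(k**3 + 4*k**2 + 4*k + 9)*factorial(k + 1)/(3*3**k) matches t_k.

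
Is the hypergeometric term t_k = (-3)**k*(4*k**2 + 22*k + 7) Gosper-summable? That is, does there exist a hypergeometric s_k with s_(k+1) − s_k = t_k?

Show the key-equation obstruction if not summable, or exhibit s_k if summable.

Yes. s_k = (-3)**k*(-k**2 - 4*k + 2).

t_(k+1)/t_k = 3*(-4*k**2 - 30*k - 33)/(4*k**2 + 22*k + 7).
Factor: A=-3; B=1; C=k**2 + 11*k/2 + 7/4.
f must satisfy (-3)·f(k+1) − (1)·f(k) = k**2 + 11*k/2 + 7/4.
deg f ≤ 2 (via 0,0,2).
Match coefficients ⇒ f(k) = -(k**2 + 4*k - 2)/4.
So s_k = (B(k−1)f/C)·t_k = (-(k**2 + 4*k - 2)/(4*k**2 + 22*k + 7))·t_k = (-3)**k*(-k**2 - 4*k + 2).
Check: Δs_k = (-3)**k*(4*k**2 + 22*k + 7). ✓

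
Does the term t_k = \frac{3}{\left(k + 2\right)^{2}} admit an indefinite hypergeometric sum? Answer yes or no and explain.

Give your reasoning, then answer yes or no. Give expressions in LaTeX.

r(k) = (k + 2)**2/(k + 3)**2 after simplifying.
A = k**2 + 4*k + 4, B = k**2 + 6*k + 9, C = 1.
Set up (k**2 + 4*k + 4)·f(k+1) − (k**2 + 4*k + 4)·f(k) − (1) = 0.
Bound: deg f ≤ 0.
Write f(k) = c0. Then LHS − RHS = -1, requiring -1 = 0: contradictory. No certificate.

No — key equation has no polynomial f.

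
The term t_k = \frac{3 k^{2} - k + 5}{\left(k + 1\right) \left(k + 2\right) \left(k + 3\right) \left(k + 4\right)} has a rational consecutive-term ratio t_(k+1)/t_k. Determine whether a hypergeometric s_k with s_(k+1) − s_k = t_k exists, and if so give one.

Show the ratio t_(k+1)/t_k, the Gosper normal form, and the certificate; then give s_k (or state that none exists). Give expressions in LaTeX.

s_k = \frac{k \left(2 k^{2} + 3 k + 10\right)}{3 \left(k + 1\right) \left(k + 2\right) \left(k + 3\right)}

Compute t_(k+1)/t_k: get (k + 1)*(-k + 3*(k + 1)**2 + 4)/((k + 5)*(3*k**2 - k + 5)).
A = k + 1, B = k + 5, C = k**2 - k/3 + 5/3.
Solve (k + 1)·f(k+1) − (k + 4)·f(k) = k**2 - k/3 + 5/3.
From deg A=1, deg B=1, deg C=2: d=3.
Match coefficients ⇒ f(k) = k*(2*k**2 + 3*k + 10)/9.
Certificate R = B(k−1)f/C = k*(k + 4)*(2*k**2 + 3*k + 10)/(3*(3*k**2 - k + 5)) gives s_k = k*(2*k**2 + 3*k + 10)/(3*(k + 1)*(k + 2)*(k + 3)).
s_(k+1) − s_k = (3*k**2 - k + 5)/(k**4 + 10*k**3 + 35*k**2 + 50*k + 24) = t_k.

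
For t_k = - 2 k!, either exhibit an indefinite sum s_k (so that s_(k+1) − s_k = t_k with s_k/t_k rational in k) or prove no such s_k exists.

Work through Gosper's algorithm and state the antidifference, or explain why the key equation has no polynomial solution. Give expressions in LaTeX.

not Gosper-summable; s_k does not exist

The ratio is k + 1.
So A=k + 1 and B=1, with C=1.
Set up (k + 1)·f(k+1) − (1)·f(k) − (1) = 0.
d = -1 from the (1,0,0) case.
Bound -1 < 0, so the key equation has no polynomial solution.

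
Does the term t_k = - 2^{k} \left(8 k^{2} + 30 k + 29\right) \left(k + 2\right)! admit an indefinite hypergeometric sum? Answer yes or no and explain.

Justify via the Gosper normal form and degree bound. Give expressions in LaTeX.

t_(k+1)/t_k = 2*(8*k**3 + 70*k**2 + 205*k + 201)/(8*k**2 + 30*k + 29).
Take A(k)=2*k + 6, B(k)=1, C(k)=k**2 + 15*k/4 + 29/8.
Need (2*k + 6)·f(k+1) − (1)·f(k) = k**2 + 15*k/4 + 29/8.
deg f ≤ 1 (via 1,0,2).
Coefficient equations give f(k) = (4*k + 1)/8.
R(k) = B(k−1)·f(k)/C(k) = (4*k + 1)/(8*k**2 + 30*k + 29); s_k = R·t_k = -2**k*(4*k + 1)*factorial(k + 2).
Δs = -2**k*(8*k**2 + 30*k + 29)*factorial(k + 2), as required.

Yes. s_k = - 2^{k} \left(4 k + 1\right) \left(k + 2\right)!.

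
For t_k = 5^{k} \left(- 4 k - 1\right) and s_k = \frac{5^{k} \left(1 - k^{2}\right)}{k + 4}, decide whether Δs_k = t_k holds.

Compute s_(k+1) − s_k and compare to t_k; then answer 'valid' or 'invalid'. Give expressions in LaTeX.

Invalid: residual \frac{5^{k} \left(12 k^{2} + 48 k + 15\right)}{k^{2} + 9 k + 20} ≠ 0.

s_(k+1) = 5**(k + 1)*(1 - (k + 1)**2)/(k + 5)
s_(k+1) − s_k = 5**k*(-4*k**3 - 25*k**2 - 41*k - 5)/(k**2 + 9*k + 20)
(s_(k+1) − s_k) − t_k = 5**k*(12*k**2 + 48*k + 15)/(k**2 + 9*k + 20)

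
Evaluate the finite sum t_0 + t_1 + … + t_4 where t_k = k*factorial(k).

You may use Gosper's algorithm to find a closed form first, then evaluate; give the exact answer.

Σ = 119

r(k) = (k + 1)**2/k after simplifying.
Normal form (A,B,C) = (k + 1, 1, k).
Need (k + 1)·f(k+1) − (1)·f(k) = k.
deg f ≤ 0 (via 1,0,1).
Coefficient equations give f(k) = 1.
Then R = B(k−1)f/C = 1/k, so s_k = R(k)·t_k = factorial(k).
Verify: k*factorial(k) matches t_k.
Evaluate s at k=5 and k=0: 120 and 1; difference 119.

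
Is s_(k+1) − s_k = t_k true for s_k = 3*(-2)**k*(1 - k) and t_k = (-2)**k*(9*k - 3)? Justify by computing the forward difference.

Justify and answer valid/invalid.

Valid: the claim telescopes to t_k.

s_(k+1) = 6*(-2)**k*k
s_(k+1) − s_k = (-2)**k*(9*k - 3)
(s_(k+1) − s_k) − t_k = 0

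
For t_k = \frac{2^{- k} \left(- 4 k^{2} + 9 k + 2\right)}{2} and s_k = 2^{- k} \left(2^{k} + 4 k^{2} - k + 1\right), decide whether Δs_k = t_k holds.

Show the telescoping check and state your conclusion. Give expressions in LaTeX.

s_(k+1) = (2*2**k - k + 4*(k + 1)**2)/(2*2**k)
s_(k+1) − s_k = (-4*k**2 + 9*k + 2)/(2*2**k)
(s_(k+1) − s_k) − t_k = 0

Valid: the claim telescopes to t_k.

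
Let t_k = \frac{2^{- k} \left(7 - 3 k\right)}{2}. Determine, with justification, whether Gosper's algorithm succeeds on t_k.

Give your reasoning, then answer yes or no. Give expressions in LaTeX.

t_(k+1)/t_k = (3*k - 4)/(2*(3*k - 7)).
Gosper form: A/B · C(k+1)/C(k) with A=1/2, B=1, C=k - 7/3.
Solve (1/2)·f(k+1) − (1)·f(k) = k - 7/3.
deg f ≤ 1 (via 0,0,1).
A polynomial solution: f(k) = -2*(3*k - 4)/3.
Certificate R = B(k−1)f/C = -2*(3*k - 4)/(3*k - 7) gives s_k = (3*k - 4)/2**k.
s_(k+1) − s_k = (7 - 3*k)/(2*2**k) = t_k.

Yes. s_k = 2^{- k} \left(3 k - 4\right).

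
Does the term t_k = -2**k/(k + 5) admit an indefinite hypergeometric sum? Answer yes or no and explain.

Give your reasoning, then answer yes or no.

No; the degree bound rules out any f.

Compute t_(k+1)/t_k: get 2*(k + 5)/(k + 6).
Gosper form: A/B · C(k+1)/C(k) with A=2*k + 10, B=k + 6, C=1.
Solve (2*k + 10)·f(k+1) − (k + 5)·f(k) = 1.
d = -1 from the (1,1,0) case.
Bound -1 < 0, so the key equation has no polynomial solution.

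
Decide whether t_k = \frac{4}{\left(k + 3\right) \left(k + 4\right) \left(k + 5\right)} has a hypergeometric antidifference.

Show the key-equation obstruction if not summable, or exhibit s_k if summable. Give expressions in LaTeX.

Ratio r(k) = (k + 3)/(k + 6).
So A=k + 3 and B=k + 6, with C=1.
Set up (k + 3)·f(k+1) − (k + 5)·f(k) − (1) = 0.
From deg A=1, deg B=1, deg C=0: d=2.
A polynomial solution: f(k) = k*(k + 7)/24.
Certificate R = B(k−1)f/C = k*(k + 5)*(k + 7)/24 gives s_k = k*(k + 7)/(6*(k + 3)*(k + 4)).
s_(k+1) − s_k = 4/(k**3 + 12*k**2 + 47*k + 60) = t_k.

Yes. s_k = \frac{k \left(k + 7\right)}{6 \left(k + 3\right) \left(k + 4\right)}.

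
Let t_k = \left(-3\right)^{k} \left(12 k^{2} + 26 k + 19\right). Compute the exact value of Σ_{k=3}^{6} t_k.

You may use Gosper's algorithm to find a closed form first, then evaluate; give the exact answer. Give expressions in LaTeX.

Σ = 353376

Compute t_(k+1)/t_k: get 3*(-12*k**2 - 50*k - 57)/(12*k**2 + 26*k + 19).
Gosper form: A/B · C(k+1)/C(k) with A=-3, B=1, C=k**2 + 13*k/6 + 19/12.
Need (-3)·f(k+1) − (1)·f(k) = k**2 + 13*k/6 + 19/12.
From deg A=0, deg B=0, deg C=2: d=2.
Solve for f: f(k) = -(3*k**2 + 2*k + 1)/12 (degree 2 ≤ 2).
So s_k = (B(k−1)f/C)·t_k = (-(3*k**2 + 2*k + 1)/(12*k**2 + 26*k + 19))·t_k = (-3)**k*(-3*k**2 - 2*k - 1).
s_(k+1) − s_k = (-3)**k*(12*k**2 + 26*k + 19) = t_k.
Telescoping: Σ = s_(7) − s_(3) = 354294 − (918) = 353376.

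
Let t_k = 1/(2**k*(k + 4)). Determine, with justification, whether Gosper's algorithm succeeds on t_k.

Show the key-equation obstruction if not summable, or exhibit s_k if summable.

Compute t_(k+1)/t_k: get (k + 4)/(2*(k + 5)).
Factor: A=k/2 + 2; B=k + 5; C=1.
Solve (k/2 + 2)·f(k+1) − (k + 4)·f(k) = 1.
Bound: deg f ≤ -1.
d = -1 < 0 ⇒ no nonzero polynomial f; not summable.

No. Not Gosper-summable.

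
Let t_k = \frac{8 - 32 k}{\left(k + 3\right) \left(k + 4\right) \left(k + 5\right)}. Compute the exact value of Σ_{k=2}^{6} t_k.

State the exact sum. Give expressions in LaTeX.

Step 1: r(k) = (k + 3)*(4*k + 3)/((k + 6)*(4*k - 1)).
Take A(k)=k + 3, B(k)=k + 6, C(k)=k - 1/4.
Set up (k + 3)·f(k+1) − (k + 5)·f(k) − (k - 1/4) = 0.
Degrees (1,1,1) ⇒ d ≤ 2.
Coefficient equations give f(k) = k*(11*k - 19)/96.
Get s_k = R·t_k = -k*(11*k - 19)/(3*(k + 3)*(k + 4)) with R(k) = B(k−1)f(k)/C(k) = k*(k + 5)*(11*k - 19)/(24*(4*k - 1)).
Verify: 8*(1 - 4*k)/(k**3 + 12*k**2 + 47*k + 60) matches t_k.
Telescoping: Σ = s_(7) − s_(2) = -203/165 − (-1/15) = -64/55.

Σ = -64/55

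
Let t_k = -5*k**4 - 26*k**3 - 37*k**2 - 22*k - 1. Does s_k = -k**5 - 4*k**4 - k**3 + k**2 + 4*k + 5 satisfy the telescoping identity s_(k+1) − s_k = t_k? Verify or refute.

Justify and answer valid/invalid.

s_(k+1) = -k**5 - 9*k**4 - 27*k**3 - 36*k**2 - 18*k + 4
s_(k+1) − s_k = -5*k**4 - 26*k**3 - 37*k**2 - 22*k - 1
(s_(k+1) − s_k) − t_k = 0

valid (s_(k+1) − s_k reduces to t_k)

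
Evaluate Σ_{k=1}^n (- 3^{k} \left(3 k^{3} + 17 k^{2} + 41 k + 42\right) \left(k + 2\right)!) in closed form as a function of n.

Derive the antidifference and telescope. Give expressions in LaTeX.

S(n) = - 3 \cdot 3^{n} n^{2} \left(n + 3\right)! - 9 \cdot 3^{n} n \left(n + 3\right)! - 15 \cdot 3^{n} \left(n + 3\right)! + 90

Ratio r(k) = 3*(3*k**4 + 35*k**3 + 162*k**2 + 355*k + 309)/(3*k**3 + 17*k**2 + 41*k + 42).
So A=3*k + 9 and B=1, with C=k**3 + 17*k**2/3 + 41*k/3 + 14.
f must satisfy (3*k + 9)·f(k+1) − (1)·f(k) = k**3 + 17*k**2/3 + 41*k/3 + 14.
deg f ≤ 2 (via 1,0,3).
Solving with deg f ≤ 2: f(k) = (k**2 + k + 3)/3.
Get s_k = R·t_k = -3**k*(k**2 + k + 3)*factorial(k + 2) with R(k) = B(k−1)f(k)/C(k) = (k**2 + k + 3)/(3*k**3 + 17*k**2 + 41*k + 42).
Check: Δs_k = -3**k*(3*k**3 + 17*k**2 + 41*k + 42)*factorial(k + 2). ✓
s_(n+1) = -3**(n + 1)*(n**2 + 3*n + 5)*factorial(n + 3) and s_(1) = -90, so S(n) = -3*3**n*n**2*factorial(n + 3) - 9*3**n*n*factorial(n + 3) - 15*3**n*factorial(n + 3) + 90.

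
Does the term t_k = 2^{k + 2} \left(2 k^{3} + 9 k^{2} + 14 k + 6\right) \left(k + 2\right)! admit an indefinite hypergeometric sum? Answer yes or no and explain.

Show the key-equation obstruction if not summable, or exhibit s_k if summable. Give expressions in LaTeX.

Yes. s_k = 2^{k + 2} k^{2} \left(k + 2\right)!.

t_(k+1)/t_k = 2*(2*k**4 + 21*k**3 + 83*k**2 + 145*k + 93)/(2*k**3 + 9*k**2 + 14*k + 6).
A = 2*k + 6, B = 1, C = k**3 + 9*k**2/2 + 7*k + 3.
Set up (2*k + 6)·f(k+1) − (1)·f(k) − (k**3 + 9*k**2/2 + 7*k + 3) = 0.
Bound: deg f ≤ 2.
Match coefficients ⇒ f(k) = k**2/2.
Get s_k = R·t_k = 2**(k + 2)*k**2*factorial(k + 2) with R(k) = B(k−1)f(k)/C(k) = k**2/(2*k**3 + 9*k**2 + 14*k + 6).
s_(k+1) − s_k = 2**(k + 2)*(2*k**3 + 9*k**2 + 14*k + 6)*factorial(k + 2) = t_k.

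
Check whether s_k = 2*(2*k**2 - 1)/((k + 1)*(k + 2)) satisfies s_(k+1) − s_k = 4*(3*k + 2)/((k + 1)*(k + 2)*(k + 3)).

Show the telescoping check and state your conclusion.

Valid — Δs_k = t_k.

s_(k+1) = 2*(2*(k + 1)**2 - 1)/((k + 2)*(k + 3))
s_(k+1) − s_k = 4*(3*k + 2)/(k**3 + 6*k**2 + 11*k + 6)
(s_(k+1) − s_k) − t_k = 0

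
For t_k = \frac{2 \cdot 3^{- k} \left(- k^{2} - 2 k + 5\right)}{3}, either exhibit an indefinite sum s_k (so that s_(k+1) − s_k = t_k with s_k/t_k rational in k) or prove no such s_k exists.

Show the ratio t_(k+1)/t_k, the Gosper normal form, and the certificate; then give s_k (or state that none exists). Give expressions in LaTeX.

s_k = 3^{- k} \left(k^{2} + 3 k - 3\right)

Compute t_(k+1)/t_k: get (k**2 + 4*k - 2)/(3*(k**2 + 2*k - 5)).
A = 1/3, B = 1, C = k**2 + 2*k - 5.
Set up (1/3)·f(k+1) − (1)·f(k) − (k**2 + 2*k - 5) = 0.
From deg A=0, deg B=0, deg C=2: d=2.
Solving with deg f ≤ 2: f(k) = -3*(k**2 + 3*k - 3)/2.
So s_k = (B(k−1)f/C)·t_k = (-3*(k**2 + 3*k - 3)/(2*(k**2 + 2*k - 5)))·t_k = (k**2 + 3*k - 3)/3**k.
Verify: 2*(-k**2 - 2*k + 5)/(3*3**k) matches t_k.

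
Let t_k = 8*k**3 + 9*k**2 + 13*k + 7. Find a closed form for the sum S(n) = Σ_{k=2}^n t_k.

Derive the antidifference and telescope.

Compute t_(k+1)/t_k: get (8*k**3 + 33*k**2 + 55*k + 37)/(8*k**3 + 9*k**2 + 13*k + 7).
Normal form (A,B,C) = (1, 1, k**3 + 9*k**2/8 + 13*k/8 + 7/8).
f must satisfy (1)·f(k+1) − (1)·f(k) = k**3 + 9*k**2/8 + 13*k/8 + 7/8.
Degrees (0,0,3) ⇒ d ≤ 4.
A polynomial solution: f(k) = k*(2*k**3 - k**2 + 4*k + 2)/8.
Get s_k = R·t_k = k*(2*k**3 - k**2 + 4*k + 2) with R(k) = B(k−1)f(k)/C(k) = k*(2*k**3 - k**2 + 4*k + 2)/(8*k**3 + 9*k**2 + 13*k + 7).
Δs = 8*k**3 + 9*k**2 + 13*k + 7, as required.
Telescope: S(n) = s_(n+1) − s_(2) = 2*n**4 + 7*n**3 + 13*n**2 + 15*n + 7 − (44) = 2*n**4 + 7*n**3 + 13*n**2 + 15*n - 37.

S(n) = 2*n**4 + 7*n**3 + 13*n**2 + 15*n - 37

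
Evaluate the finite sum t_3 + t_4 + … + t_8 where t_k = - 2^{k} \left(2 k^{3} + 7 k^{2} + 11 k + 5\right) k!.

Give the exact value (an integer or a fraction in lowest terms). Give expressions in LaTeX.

Ratio r(k) = 2*(2*k**4 + 15*k**3 + 44*k**2 + 56*k + 25)/(2*k**3 + 7*k**2 + 11*k + 5).
Normal form (A,B,C) = (2*k + 2, 1, k**3 + 7*k**2/2 + 11*k/2 + 5/2).
f must satisfy (2*k + 2)·f(k+1) − (1)·f(k) = k**3 + 7*k**2/2 + 11*k/2 + 5/2.
From deg A=1, deg B=0, deg C=3: d=2.
Solve for f: f(k) = (k**2 + k + 1)/2 (degree 2 ≤ 2).
R(k) = B(k−1)·f(k)/C(k) = (k**2 + k + 1)/(2*k**3 + 7*k**2 + 11*k + 5); s_k = R·t_k = -2**k*(k**2 + k + 1)*factorial(k).
Δs = -2**k*(2*k**3 + 7*k**2 + 11*k + 5)*factorial(k), as required.
Sum = s_(9) − s_(3); s_(9) = -16907304960, s_(3) = -624 ⇒ -16907304336.

Σ = -16907304336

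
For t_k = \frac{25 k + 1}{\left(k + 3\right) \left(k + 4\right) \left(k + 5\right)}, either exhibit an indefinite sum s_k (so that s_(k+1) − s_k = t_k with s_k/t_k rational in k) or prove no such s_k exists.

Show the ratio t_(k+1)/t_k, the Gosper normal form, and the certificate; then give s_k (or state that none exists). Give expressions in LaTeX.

The ratio is (k + 3)*(25*k + 26)/((k + 6)*(25*k + 1)).
Normal form (A,B,C) = (k + 3, k + 6, k + 1/25).
Solve (k + 3)·f(k+1) − (k + 5)·f(k) = k + 1/25.
deg f ≤ 2 (via 1,1,1).
Solve for f: f(k) = k*(19*k - 17)/150 (degree 2 ≤ 2).
Then R = B(k−1)f/C = k*(k + 5)*(19*k - 17)/(6*(25*k + 1)), so s_k = R(k)·t_k = k*(19*k - 17)/(6*(k + 3)*(k + 4)).
Check: Δs_k = (25*k + 1)/(k**3 + 12*k**2 + 47*k + 60). ✓

s_k = \frac{k \left(19 k - 17\right)}{6 \left(k + 3\right) \left(k + 4\right)}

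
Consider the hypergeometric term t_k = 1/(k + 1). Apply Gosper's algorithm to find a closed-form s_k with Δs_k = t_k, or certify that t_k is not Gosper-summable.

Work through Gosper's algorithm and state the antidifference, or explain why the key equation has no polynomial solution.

r(k) = (k + 1)/(k + 2) after simplifying.
Gosper form: A/B · C(k+1)/C(k) with A=k + 1, B=k + 2, C=1.
f must satisfy (k + 1)·f(k+1) − (k + 1)·f(k) = 1.
deg f ≤ 0 (via 1,1,0).
Put f(k) = c0: A·f(k+1) − B(k−1)·f(k) − C = -1; need -1 = 0 — inconsistent ⇒ no f, not summable.

not Gosper-summable; s_k does not exist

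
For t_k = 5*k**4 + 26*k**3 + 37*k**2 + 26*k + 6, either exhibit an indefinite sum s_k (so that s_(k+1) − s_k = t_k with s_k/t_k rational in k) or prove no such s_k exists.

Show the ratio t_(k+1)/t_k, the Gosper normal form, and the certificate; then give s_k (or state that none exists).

Compute t_(k+1)/t_k: get (5*k**4 + 46*k**3 + 145*k**2 + 198*k + 100)/(5*k**4 + 26*k**3 + 37*k**2 + 26*k + 6).
Factor: A=1; B=1; C=k**4 + 26*k**3/5 + 37*k**2/5 + 26*k/5 + 6/5.
Key eq: (1)·f(k+1) = (1)·f(k) + (k**4 + 26*k**3/5 + 37*k**2/5 + 26*k/5 + 6/5).
d = 5 from the (0,0,4) case.
Match coefficients ⇒ f(k) = k*(k**4 + 4*k**3 + k**2 + k - 1)/5.
So s_k = (B(k−1)f/C)·t_k = (k*(k**4 + 4*k**3 + k**2 + k - 1)/(5*k**4 + 26*k**3 + 37*k**2 + 26*k + 6))·t_k = k*(k**4 + 4*k**3 + k**2 + k - 1).
s_(k+1) − s_k = 5*k**4 + 26*k**3 + 37*k**2 + 26*k + 6 = t_k.

s_k = k*(k**4 + 4*k**3 + k**2 + k - 1)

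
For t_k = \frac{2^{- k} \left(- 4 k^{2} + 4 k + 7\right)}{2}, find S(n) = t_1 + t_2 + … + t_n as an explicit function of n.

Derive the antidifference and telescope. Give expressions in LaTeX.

r(k) = (4*k**2 + 4*k - 7)/(2*(4*k**2 - 4*k - 7)) after simplifying.
Factor: A=1/2; B=1; C=k**2 - k - 7/4.
Need (1/2)·f(k+1) − (1)·f(k) = k**2 - k - 7/4.
Bound: deg f ≤ 2.
Solving with deg f ≤ 2: f(k) = -(2*k + 1)**2/2.
So s_k = (B(k−1)f/C)·t_k = (-2*(2*k + 1)**2/(4*k**2 - 4*k - 7))·t_k = (4*k**2 + 4*k + 1)/2**k.
Verify: (-4*k**2 + 4*k + 7)/(2*2**k) matches t_k.
s_(n+1) = 2**(-n - 1)*(4*n**2 + 12*n + 9) and s_(1) = 9/2, so S(n) = 2**(-n - 1)*(-9*2**n + 4*n**2 + 12*n + 9).

S(n) = 2^{- n - 1} \left(- 9 \cdot 2^{n} + 4 n^{2} + 12 n + 9\right)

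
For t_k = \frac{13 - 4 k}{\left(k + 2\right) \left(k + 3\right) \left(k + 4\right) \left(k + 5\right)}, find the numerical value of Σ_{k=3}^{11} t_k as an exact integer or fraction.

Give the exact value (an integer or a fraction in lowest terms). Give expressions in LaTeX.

Σ = -9/1120

The ratio is (k + 2)*(4*k - 9)/((k + 6)*(4*k - 13)).
Normal form (A,B,C) = (k + 2, k + 6, k - 13/4).
Key eq: (k + 2)·f(k+1) = (k + 5)·f(k) + (k - 13/4).
From deg A=1, deg B=1, deg C=1: d=3.
Solving with deg f ≤ 3: f(k) = -k*(k**2 + 9*k + 42)/32.
Certificate R = B(k−1)f/C = -k*(k + 5)*(k**2 + 9*k + 42)/(8*(4*k - 13)) gives s_k = k*(k**2 + 9*k + 42)/(8*(k + 2)*(k + 3)*(k + 4)).
Δs = (13 - 4*k)/(k**4 + 14*k**3 + 71*k**2 + 154*k + 120), as required.
Sum = s_(12) − s_(3); s_(12) = 21/160, s_(3) = 39/280 ⇒ -9/1120.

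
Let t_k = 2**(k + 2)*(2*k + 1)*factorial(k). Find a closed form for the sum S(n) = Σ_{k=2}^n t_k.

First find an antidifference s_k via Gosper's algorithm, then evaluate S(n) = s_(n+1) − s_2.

S(n) = 8*2**n*factorial(n + 1) - 32

r(k) = 2*(k + 1)*(2*k + 3)/(2*k + 1) after simplifying.
So A=2*k + 2 and B=1, with C=k + 1/2.
Key eq: (2*k + 2)·f(k+1) = (1)·f(k) + (k + 1/2).
Bound: deg f ≤ 0.
A polynomial solution: f(k) = 1/2.
R(k) = B(k−1)·f(k)/C(k) = 1/(2*k + 1); s_k = R·t_k = 2**(k + 2)*factorial(k).
Verify: 2**(k + 2)*(2*k + 1)*factorial(k) matches t_k.
Evaluate: s_(n+1) = 2**(n + 3)*factorial(n + 1); subtract s_(2) = 32 ⇒ S(n) = 8*2**n*factorial(n + 1) - 32.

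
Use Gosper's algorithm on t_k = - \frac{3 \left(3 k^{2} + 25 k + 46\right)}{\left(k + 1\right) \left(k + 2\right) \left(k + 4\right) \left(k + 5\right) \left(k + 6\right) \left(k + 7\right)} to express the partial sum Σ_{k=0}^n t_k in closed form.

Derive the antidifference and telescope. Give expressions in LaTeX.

S(n) = \frac{- n^{3} - 14 n^{2} - 59 n - 46}{8 \left(n^{3} + 14 n^{2} + 59 n + 70\right)}

The ratio is (k + 1)*(k + 4)*(25*k + 3*(k + 1)**2 + 71)/((k + 3)*(k + 8)*(3*k**2 + 25*k + 46)).
Take A(k)=k + 1, B(k)=k + 8, C(k)=k**3 + 34*k**2/3 + 121*k/3 + 46.
Key eq: (k + 1)·f(k+1) = (k + 7)·f(k) + (k**3 + 34*k**2/3 + 121*k/3 + 46).
Bound: deg f ≤ 6.
A polynomial solution: f(k) = k*(k + 2)*(k + 3)*(k + 5)*(k**2 + 11*k + 34)/72.
Certificate R = B(k−1)f/C = k*(k + 2)*(k + 5)*(k + 7)*(k**2 + 11*k + 34)/(24*(3*k**2 + 25*k + 46)) gives s_k = k*(-k**2 - 11*k - 34)/(8*(k**3 + 11*k**2 + 34*k + 24)).
Verify: 3*(-3*k**2 - 25*k - 46)/(k**6 + 25*k**5 + 247*k**4 + 1219*k**3 + 3112*k**2 + 3796*k + 1680) matches t_k.
Σ_(k=0)^n t_k = s_(n+1) − s_(0) = ((-n**3 - 14*n**2 - 59*n - 46)/(8*(n**3 + 14*n**2 + 59*n + 70))) − (0), i.e. (-n**3 - 14*n**2 - 59*n - 46)/(8*(n**3 + 14*n**2 + 59*n + 70)).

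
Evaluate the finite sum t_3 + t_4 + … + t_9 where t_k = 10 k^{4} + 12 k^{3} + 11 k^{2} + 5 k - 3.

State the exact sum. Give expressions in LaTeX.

Σ = 180621

Ratio r(k) = (10*k**4 + 52*k**3 + 107*k**2 + 103*k + 35)/(10*k**4 + 12*k**3 + 11*k**2 + 5*k - 3).
Normal form (A,B,C) = (1, 1, k**4 + 6*k**3/5 + 11*k**2/10 + k/2 - 3/10).
Set up (1)·f(k+1) − (1)·f(k) − (k**4 + 6*k**3/5 + 11*k**2/10 + k/2 - 3/10) = 0.
Bound: deg f ≤ 5.
A polynomial solution: f(k) = k*(2*k**4 - 2*k**3 + k**2 - 4)/10.
So s_k = (B(k−1)f/C)·t_k = (k*(2*k**4 - 2*k**3 + k**2 - 4)/(10*k**4 + 12*k**3 + 11*k**2 + 5*k - 3))·t_k = k*(2*k**4 - 2*k**3 + k**2 - 4).
s_(k+1) − s_k = 10*k**4 + 12*k**3 + 11*k**2 + 5*k - 3 = t_k.
Σ_(k=3)^(9) t_k = s_(10) − s_(3) = 180960 − (339) = 180621.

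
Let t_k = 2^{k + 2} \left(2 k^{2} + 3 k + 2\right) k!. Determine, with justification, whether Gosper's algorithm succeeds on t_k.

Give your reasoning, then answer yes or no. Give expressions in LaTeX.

Yes. s_k = 2^{k + 2} k k!.

Step 1: r(k) = 2*(2*k**3 + 9*k**2 + 14*k + 7)/(2*k**2 + 3*k + 2).
So A=2*k + 2 and B=1, with C=k**2 + 3*k/2 + 1.
Key eq: (2*k + 2)·f(k+1) = (1)·f(k) + (k**2 + 3*k/2 + 1).
From deg A=1, deg B=0, deg C=2: d=1.
Solving with deg f ≤ 1: f(k) = k/2.
Then R = B(k−1)f/C = k/(2*k**2 + 3*k + 2), so s_k = R(k)·t_k = 2**(k + 2)*k*factorial(k).
s_(k+1) − s_k = 2**(k + 2)*(2*k**2 + 3*k + 2)*factorial(k) = t_k.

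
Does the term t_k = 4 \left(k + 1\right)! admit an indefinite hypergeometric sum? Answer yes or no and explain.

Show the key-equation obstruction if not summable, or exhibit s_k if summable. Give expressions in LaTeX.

No — key equation has no polynomial f.

t_(k+1)/t_k = k + 2.
Normal form (A,B,C) = (k + 2, 1, 1).
Key eq: (k + 2)·f(k+1) = (1)·f(k) + (1).
deg f ≤ -1 (via 1,0,0).
deg f ≤ -1 is impossible — no certificate.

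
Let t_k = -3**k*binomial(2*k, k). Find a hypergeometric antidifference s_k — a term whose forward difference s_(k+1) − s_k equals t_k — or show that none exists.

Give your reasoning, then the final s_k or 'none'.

r(k) = 6*(2*k + 1)/(k + 1) after simplifying.
Factor: A=12*k + 6; B=k + 1; C=1.
Key eq: (12*k + 6)·f(k+1) = (k)·f(k) + (1).
d = -1 from the (1,1,0) case.
d = -1 < 0 ⇒ no nonzero polynomial f; not summable.

none — t_k is not Gosper-summable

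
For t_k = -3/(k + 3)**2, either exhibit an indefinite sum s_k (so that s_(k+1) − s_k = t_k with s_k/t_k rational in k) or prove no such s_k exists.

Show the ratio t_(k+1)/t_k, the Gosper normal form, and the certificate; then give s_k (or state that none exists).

none (Gosper's algorithm certifies no s_k)

Step 1: r(k) = (k + 3)**2/(k + 4)**2.
Normal form (A,B,C) = (k**2 + 6*k + 9, k**2 + 8*k + 16, 1).
Need (k**2 + 6*k + 9)·f(k+1) − (k**2 + 6*k + 9)·f(k) = 1.
Bound: deg f ≤ 0.
Write f(k) = c0. Then LHS − RHS = -1, requiring -1 = 0: contradictory. No certificate.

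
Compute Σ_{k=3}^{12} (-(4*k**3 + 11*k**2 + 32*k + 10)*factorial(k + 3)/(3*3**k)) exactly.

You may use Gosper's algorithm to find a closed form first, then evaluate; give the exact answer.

Σ = -18971142384080/2187

Compute t_(k+1)/t_k: get (4*k**4 + 39*k**3 + 158*k**2 + 321*k + 228)/(3*(4*k**3 + 11*k**2 + 32*k + 10)).
So A=k/3 + 4/3 and B=1, with C=k**3 + 11*k**2/4 + 8*k + 5/2.
Need (k/3 + 4/3)·f(k+1) − (1)·f(k) = k**3 + 11*k**2/4 + 8*k + 5/2.
From deg A=1, deg B=0, deg C=3: d=2.
A polynomial solution: f(k) = 3*(4*k**2 - k - 2)/4.
R(k) = B(k−1)·f(k)/C(k) = 3*(4*k**2 - k - 2)/(4*k**3 + 11*k**2 + 32*k + 10); s_k = R·t_k = (-4*k**2 + k + 2)*factorial(k + 3)/3**k.
Verify: -(4*k**3 + 11*k**2 + 32*k + 10)*factorial(k + 3)/(3*3**k) matches t_k.
Evaluate s at k=13 and k=3: -18971144192000/2187 and -2480/3; difference -18971142384080/2187.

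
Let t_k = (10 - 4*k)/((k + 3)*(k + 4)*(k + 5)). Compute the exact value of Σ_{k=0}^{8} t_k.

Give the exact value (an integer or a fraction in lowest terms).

t_(k+1)/t_k = (k + 3)*(2*k - 3)/((k + 6)*(2*k - 5)).
Take A(k)=k + 3, B(k)=k + 6, C(k)=k - 5/2.
Key eq: (k + 3)·f(k+1) = (k + 5)·f(k) + (k - 5/2).
d = 2 from the (1,1,1) case.
Solving with deg f ≤ 2: f(k) = k*(k - 41)/48.
Certificate R = B(k−1)f/C = k*(k - 41)*(k + 5)/(24*(2*k - 5)) gives s_k = -k*(k - 41)/(12*(k + 3)*(k + 4)).
s_(k+1) − s_k = 2*(5 - 2*k)/(k**3 + 12*k**2 + 47*k + 60) = t_k.
Telescoping: Σ = s_(9) − s_(0) = 2/13 − (0) = 2/13.

Σ = 2/13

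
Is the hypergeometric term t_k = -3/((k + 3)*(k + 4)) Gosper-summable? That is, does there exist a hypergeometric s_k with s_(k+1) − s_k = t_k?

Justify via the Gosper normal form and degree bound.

Yes. s_k = -k/(k + 3).

Compute t_(k+1)/t_k: get (k + 3)/(k + 5).
Gosper form: A/B · C(k+1)/C(k) with A=k + 3, B=k + 5, C=1.
Solve (k + 3)·f(k+1) − (k + 4)·f(k) = 1.
Bound: deg f ≤ 1.
Coefficient equations give f(k) = k/3.
Certificate R = B(k−1)f/C = k*(k + 4)/3 gives s_k = -k/(k + 3).
Δs = -3/(k**2 + 7*k + 12), as required.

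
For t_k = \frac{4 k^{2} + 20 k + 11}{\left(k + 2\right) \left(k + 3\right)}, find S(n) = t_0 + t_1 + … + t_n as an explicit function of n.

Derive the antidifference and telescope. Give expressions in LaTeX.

S(n) = \frac{8 n^{2} + 19 n + 11}{2 \left(n + 3\right)}

The ratio is (k + 2)*(20*k + 4*(k + 1)**2 + 31)/((k + 4)*(4*k**2 + 20*k + 11)).
Factor: A=k + 2; B=k + 4; C=k**2 + 5*k + 11/4.
Solve (k + 2)·f(k+1) − (k + 3)·f(k) = k**2 + 5*k + 11/4.
deg f ≤ 2 (via 1,1,2).
Solving with deg f ≤ 2: f(k) = k*(8*k + 3)/8.
Certificate R = B(k−1)f/C = k*(k + 3)*(8*k + 3)/(2*(4*k**2 + 20*k + 11)) gives s_k = k*(8*k + 3)/(2*(k + 2)).
Check: Δs_k = (4*k**2 + 20*k + 11)/(k**2 + 5*k + 6). ✓
Telescope: S(n) = s_(n+1) − s_(0) = (8*n**2 + 19*n + 11)/(2*(n + 3)) − (0) = (8*n**2 + 19*n + 11)/(2*(n + 3)).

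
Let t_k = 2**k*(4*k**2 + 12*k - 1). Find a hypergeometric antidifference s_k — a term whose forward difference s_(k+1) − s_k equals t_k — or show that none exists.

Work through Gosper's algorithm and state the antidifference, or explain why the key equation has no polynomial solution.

r(k) = 2*(4*k**2 + 20*k + 15)/(4*k**2 + 12*k - 1) after simplifying.
A = 2, B = 1, C = k**2 + 3*k - 1/4.
Set up (2)·f(k+1) − (1)·f(k) − (k**2 + 3*k - 1/4) = 0.
deg f ≤ 2 (via 0,0,2).
Solve for f: f(k) = (4*k**2 - 4*k - 1)/4 (degree 2 ≤ 2).
R(k) = B(k−1)·f(k)/C(k) = (4*k**2 - 4*k - 1)/(4*k**2 + 12*k - 1); s_k = R·t_k = 2**k*(4*k**2 - 4*k - 1).
Verify: 2**k*(4*k**2 + 12*k - 1) matches t_k.

s_k = 2**k*(4*k**2 - 4*k - 1)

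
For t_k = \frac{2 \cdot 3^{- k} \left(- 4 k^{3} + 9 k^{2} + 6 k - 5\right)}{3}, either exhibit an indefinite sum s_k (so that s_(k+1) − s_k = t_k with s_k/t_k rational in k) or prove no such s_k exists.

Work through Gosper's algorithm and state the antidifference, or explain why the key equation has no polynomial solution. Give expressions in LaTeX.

s_k = 3^{- k} \left(4 k^{3} - 3 k^{2} - 3 k + 4\right)

Ratio r(k) = (4*k**3 + 3*k**2 - 12*k - 6)/(3*(4*k**3 - 9*k**2 - 6*k + 5)).
Normal form (A,B,C) = (1/3, 1, k**3 - 9*k**2/4 - 3*k/2 + 5/4).
Need (1/3)·f(k+1) − (1)·f(k) = k**3 - 9*k**2/4 - 3*k/2 + 5/4.
Bound: deg f ≤ 3.
Coefficient equations give f(k) = -3*(k + 1)*(4*k**2 - 7*k + 4)/8.
Get s_k = R·t_k = (4*k**3 - 3*k**2 - 3*k + 4)/3**k with R(k) = B(k−1)f(k)/C(k) = -3*(k + 1)*(4*k**2 - 7*k + 4)/(2*(4*k**3 - 9*k**2 - 6*k + 5)).
Δs = 2*(-4*k**3 + 9*k**2 + 6*k - 5)/(3*3**k), as required.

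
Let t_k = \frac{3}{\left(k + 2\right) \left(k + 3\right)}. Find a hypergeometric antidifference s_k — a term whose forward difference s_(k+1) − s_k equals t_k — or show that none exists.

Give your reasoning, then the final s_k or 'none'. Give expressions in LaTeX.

s_k = \frac{3 k}{2 \left(k + 2\right)}

Compute t_(k+1)/t_k: get (k + 2)/(k + 4).
A = k + 2, B = k + 4, C = 1.
Set up (k + 2)·f(k+1) − (k + 3)·f(k) − (1) = 0.
d = 1 from the (1,1,0) case.
Match coefficients ⇒ f(k) = k/2.
Get s_k = R·t_k = 3*k/(2*(k + 2)) with R(k) = B(k−1)f(k)/C(k) = k*(k + 3)/2.
Verify: 3/(k**2 + 5*k + 6) matches t_k.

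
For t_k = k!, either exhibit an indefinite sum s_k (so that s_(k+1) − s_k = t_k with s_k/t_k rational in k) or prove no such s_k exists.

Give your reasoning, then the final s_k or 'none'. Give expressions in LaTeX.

The ratio is k + 1.
Normal form (A,B,C) = (k + 1, 1, 1).
f must satisfy (k + 1)·f(k+1) − (1)·f(k) = 1.
From deg A=1, deg B=0, deg C=0: d=-1.
Negative degree bound (-1): no f exists, t_k not Gosper-summable.

no hypergeometric antidifference exists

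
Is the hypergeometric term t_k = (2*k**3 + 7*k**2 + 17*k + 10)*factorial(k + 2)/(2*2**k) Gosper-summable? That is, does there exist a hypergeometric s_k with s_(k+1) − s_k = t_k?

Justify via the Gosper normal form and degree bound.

Yes. s_k = (2*k**2 + k + 1)*factorial(k + 2)/2**k.

Step 1: r(k) = (2*k**4 + 19*k**3 + 76*k**2 + 147*k + 108)/(2*(2*k**3 + 7*k**2 + 17*k + 10)).
A = k/2 + 3/2, B = 1, C = k**3 + 7*k**2/2 + 17*k/2 + 5.
Solve (k/2 + 3/2)·f(k+1) − (1)·f(k) = k**3 + 7*k**2/2 + 17*k/2 + 5.
Degrees (1,0,3) ⇒ d ≤ 2.
Match coefficients ⇒ f(k) = 2*k**2 + k + 1.
Then R = B(k−1)f/C = 2*(2*k**2 + k + 1)/(2*k**3 + 7*k**2 + 17*k + 10), so s_k = R(k)·t_k = (2*k**2 + k + 1)*factorial(k + 2)/2**k.
Check: Δs_k = (2*k**3 + 7*k**2 + 17*k + 10)*factorial(k + 2)/(2*2**k). ✓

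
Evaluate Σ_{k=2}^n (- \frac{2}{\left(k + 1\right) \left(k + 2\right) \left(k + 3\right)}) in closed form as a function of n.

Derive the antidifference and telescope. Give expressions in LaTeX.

Step 1: r(k) = (k + 1)/(k + 4).
Normal form (A,B,C) = (k + 1, k + 4, 1).
Key eq: (k + 1)·f(k+1) = (k + 3)·f(k) + (1).
Degrees (1,1,0) ⇒ d ≤ 2.
Solve for f: f(k) = k*(k + 3)/4 (degree 2 ≤ 2).
So s_k = (B(k−1)f/C)·t_k = (k*(k + 3)**2/4)·t_k = k*(-k - 3)/(2*(k + 1)*(k + 2)).
Δs = -2/(k**3 + 6*k**2 + 11*k + 6), as required.
Telescope: S(n) = s_(n+1) − s_(2) = (-n**2 - 5*n - 4)/(2*(n**2 + 5*n + 6)) − (-5/12) = (-n**2 - 5*n + 6)/(12*(n**2 + 5*n + 6)).

S(n) = \frac{- n^{2} - 5 n + 6}{12 \left(n^{2} + 5 n + 6\right)}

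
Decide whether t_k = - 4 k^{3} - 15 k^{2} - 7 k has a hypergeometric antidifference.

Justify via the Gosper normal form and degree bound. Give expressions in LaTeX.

Yes. s_k = k \left(- k^{3} - 3 k^{2} + 3 k + 1\right).

t_(k+1)/t_k = (4*k**3 + 27*k**2 + 49*k + 26)/(k*(4*k**2 + 15*k + 7)).
Gosper form: A/B · C(k+1)/C(k) with A=1, B=1, C=k**3 + 15*k**2/4 + 7*k/4.
Key eq: (1)·f(k+1) = (1)·f(k) + (k**3 + 15*k**2/4 + 7*k/4).
deg f ≤ 4 (via 0,0,3).
A polynomial solution: f(k) = k*(k - 1)*(k**2 + 4*k + 1)/4.
Certificate R = B(k−1)f/C = (k - 1)*(k**2 + 4*k + 1)/(4*k**2 + 15*k + 7) gives s_k = k*(-k**3 - 3*k**2 + 3*k + 1).
s_(k+1) − s_k = k*(-4*k**2 - 15*k - 7) = t_k.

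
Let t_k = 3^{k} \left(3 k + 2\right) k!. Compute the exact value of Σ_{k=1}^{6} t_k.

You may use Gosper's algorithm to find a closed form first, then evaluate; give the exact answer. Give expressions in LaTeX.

Σ = 11022477

Step 1: r(k) = 3*(k + 1)*(3*k + 5)/(3*k + 2).
Take A(k)=3*k + 3, B(k)=1, C(k)=k + 2/3.
Solve (3*k + 3)·f(k+1) − (1)·f(k) = k + 2/3.
From deg A=1, deg B=0, deg C=1: d=0.
Coefficient equations give f(k) = 1/3.
Then R = B(k−1)f/C = 1/(3*k + 2), so s_k = R(k)·t_k = 3**k*factorial(k).
Check: Δs_k = 3**k*(3*k + 2)*factorial(k). ✓
Σ_(k=1)^(6) t_k = s_(7) − s_(1) = 11022480 − (3) = 11022477.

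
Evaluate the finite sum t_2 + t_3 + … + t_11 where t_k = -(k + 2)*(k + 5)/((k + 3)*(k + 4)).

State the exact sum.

t_(k+1)/t_k = (k + 3)**2*(k + 6)/((k + 2)*(k + 5)**2).
Gosper form: A/B · C(k+1)/C(k) with A=k + 3, B=k + 5, C=k**2 + 7*k + 10.
f must satisfy (k + 3)·f(k+1) − (k + 4)·f(k) = k**2 + 7*k + 10.
From deg A=1, deg B=1, deg C=2: d=2.
A polynomial solution: f(k) = k*(3*k + 7)/3.
R(k) = B(k−1)·f(k)/C(k) = k*(k + 4)*(3*k + 7)/(3*(k + 2)*(k + 5)); s_k = R·t_k = k*(-3*k - 7)/(3*(k + 3)).
Verify: (-k**2 - 7*k - 10)/(k**2 + 7*k + 12) matches t_k.
Σ_(k=2)^(11) t_k = s_(12) − s_(2) = -172/15 − (-26/15) = -146/15.

Σ = -146/15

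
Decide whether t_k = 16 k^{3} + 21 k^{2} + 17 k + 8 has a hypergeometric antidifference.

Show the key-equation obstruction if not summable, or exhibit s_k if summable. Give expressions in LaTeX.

Yes. s_k = k \left(4 k^{3} - k^{2} + 2 k + 3\right).

r(k) = (16*k**3 + 69*k**2 + 107*k + 62)/(16*k**3 + 21*k**2 + 17*k + 8) after simplifying.
Factor: A=1; B=1; C=k**3 + 21*k**2/16 + 17*k/16 + 1/2.
Solve (1)·f(k+1) − (1)·f(k) = k**3 + 21*k**2/16 + 17*k/16 + 1/2.
deg f ≤ 4 (via 0,0,3).
Solve for f: f(k) = k*(4*k**3 - k**2 + 2*k + 3)/16 (degree 4 ≤ 4).
Get s_k = R·t_k = k*(4*k**3 - k**2 + 2*k + 3) with R(k) = B(k−1)f(k)/C(k) = k*(4*k**3 - k**2 + 2*k + 3)/(16*k**3 + 21*k**2 + 17*k + 8).
s_(k+1) − s_k = 16*k**3 + 21*k**2 + 17*k + 8 = t_k.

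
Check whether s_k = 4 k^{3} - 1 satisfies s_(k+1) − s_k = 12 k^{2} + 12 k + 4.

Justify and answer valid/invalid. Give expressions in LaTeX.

s_(k+1) = 4*(k + 1)**3 - 1
s_(k+1) − s_k = -4*k**3 + 4*(k + 1)**3
(s_(k+1) − s_k) − t_k = 0

valid; difference matches t_k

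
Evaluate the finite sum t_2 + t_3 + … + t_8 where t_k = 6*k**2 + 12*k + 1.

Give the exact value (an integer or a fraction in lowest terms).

t_(k+1)/t_k = (6*k**2 + 24*k + 19)/(6*k**2 + 12*k + 1).
Factor: A=1; B=1; C=k**2 + 2*k + 1/6.
Need (1)·f(k+1) − (1)·f(k) = k**2 + 2*k + 1/6.
From deg A=0, deg B=0, deg C=2: d=3.
Solving with deg f ≤ 3: f(k) = k*(2*k**2 + 3*k - 4)/6.
Then R = B(k−1)f/C = k*(2*k**2 + 3*k - 4)/(6*k**2 + 12*k + 1), so s_k = R(k)·t_k = k*(2*k**2 + 3*k - 4).
s_(k+1) − s_k = 6*k**2 + 12*k + 1 = t_k.
Telescoping: Σ = s_(9) − s_(2) = 1665 − (20) = 1645.

Σ = 1645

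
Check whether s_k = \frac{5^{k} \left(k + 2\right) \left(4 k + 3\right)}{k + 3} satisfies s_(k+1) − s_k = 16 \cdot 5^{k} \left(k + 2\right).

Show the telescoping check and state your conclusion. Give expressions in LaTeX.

Invalid: residual \frac{5^{k} \left(- 16 k^{2} - 76 k - 93\right)}{k^{2} + 7 k + 12} ≠ 0.

s_(k+1) = 5**(k + 1)*(k + 3)*(4*k + 7)/(k + 4)
s_(k+1) − s_k = 5**k*(16*k**3 + 128*k**2 + 340*k + 291)/(k**2 + 7*k + 12)
(s_(k+1) − s_k) − t_k = 5**k*(-16*k**2 - 76*k - 93)/(k**2 + 7*k + 12)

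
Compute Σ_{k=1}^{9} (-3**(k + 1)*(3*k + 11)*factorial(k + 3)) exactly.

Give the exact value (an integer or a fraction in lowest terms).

The ratio is 3*(k + 4)*(3*k + 14)/(3*k + 11).
Gosper form: A/B · C(k+1)/C(k) with A=3*k + 12, B=1, C=k + 11/3.
Solve (3*k + 12)·f(k+1) − (1)·f(k) = k + 11/3.
deg f ≤ 0 (via 1,0,1).
Coefficient equations give f(k) = 1/3.
Certificate R = B(k−1)f/C = 1/(3*k + 11) gives s_k = -3**(k + 1)*factorial(k + 3).
s_(k+1) − s_k = -3**(k + 1)*(3*k + 11)*factorial(k + 3) = t_k.
Evaluate s at k=10 and k=1: -1103098053657600 and -216; difference -1103098053657384.

Σ = -1103098053657384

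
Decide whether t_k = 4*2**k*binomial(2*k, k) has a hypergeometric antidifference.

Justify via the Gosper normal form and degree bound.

r(k) = 4*(2*k + 1)/(k + 1) after simplifying.
Factor: A=8*k + 4; B=k + 1; C=1.
f must satisfy (8*k + 4)·f(k+1) − (k)·f(k) = 1.
From deg A=1, deg B=1, deg C=0: d=-1.
Negative degree bound (-1): no f exists, t_k not Gosper-summable.

No — key equation has no polynomial f.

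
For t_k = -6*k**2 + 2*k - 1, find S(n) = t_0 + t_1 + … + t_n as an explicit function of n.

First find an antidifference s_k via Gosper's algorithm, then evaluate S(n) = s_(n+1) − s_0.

The ratio is (6*k**2 + 10*k + 5)/(6*k**2 - 2*k + 1).
Factor: A=1; B=1; C=k**2 - k/3 + 1/6.
f must satisfy (1)·f(k+1) − (1)·f(k) = k**2 - k/3 + 1/6.
Bound: deg f ≤ 3.
Coefficient equations give f(k) = k*(2*k**2 - 4*k + 3)/6.
R(k) = B(k−1)·f(k)/C(k) = k*(2*k**2 - 4*k + 3)/(6*k**2 - 2*k + 1); s_k = R·t_k = k*(-2*k**2 + 4*k - 3).
s_(k+1) − s_k = -6*k**2 + 2*k - 1 = t_k.
s_(n+1) = -2*n**3 - 2*n**2 - n - 1 and s_(0) = 0, so S(n) = -2*n**3 - 2*n**2 - n - 1.

S(n) = -2*n**3 - 2*n**2 - n - 1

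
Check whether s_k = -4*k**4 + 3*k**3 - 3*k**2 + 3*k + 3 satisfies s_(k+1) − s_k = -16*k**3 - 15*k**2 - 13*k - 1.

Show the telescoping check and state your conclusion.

Valid: the claim telescopes to t_k.

s_(k+1) = -4*k**4 - 13*k**3 - 18*k**2 - 10*k + 2
s_(k+1) − s_k = -16*k**3 - 15*k**2 - 13*k - 1
(s_(k+1) − s_k) − t_k = 0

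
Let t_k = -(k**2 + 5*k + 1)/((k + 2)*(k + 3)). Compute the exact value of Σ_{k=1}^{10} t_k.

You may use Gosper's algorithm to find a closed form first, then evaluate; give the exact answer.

Σ = -340/39

Ratio r(k) = (k + 2)*(5*k + (k + 1)**2 + 6)/((k + 4)*(k**2 + 5*k + 1)).
Factor: A=k + 2; B=k + 4; C=k**2 + 5*k + 1.
f must satisfy (k + 2)·f(k+1) − (k + 3)·f(k) = k**2 + 5*k + 1.
d = 2 from the (1,1,2) case.
Solving with deg f ≤ 2: f(k) = k*(2*k - 1)/2.
Get s_k = R·t_k = k*(1 - 2*k)/(2*(k + 2)) with R(k) = B(k−1)f(k)/C(k) = k*(k + 3)*(2*k - 1)/(2*(k**2 + 5*k + 1)).
Δs = (-k**2 - 5*k - 1)/(k**2 + 5*k + 6), as required.
Sum = s_(11) − s_(1); s_(11) = -231/26, s_(1) = -1/6 ⇒ -340/39.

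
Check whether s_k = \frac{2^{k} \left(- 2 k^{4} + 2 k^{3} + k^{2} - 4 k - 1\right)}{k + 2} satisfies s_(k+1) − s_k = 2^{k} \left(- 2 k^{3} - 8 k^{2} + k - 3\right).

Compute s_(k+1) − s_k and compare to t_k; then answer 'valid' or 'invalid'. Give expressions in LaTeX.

s_(k+1) = 2**(k + 1)*(-2*k**4 - 6*k**3 - 5*k**2 - 4*k - 4)/(k + 3)
s_(k+1) − s_k = 2**k*(-2*k**5 - 16*k**4 - 41*k**3 - 27*k**2 - 11*k - 13)/(k**2 + 5*k + 6)
(s_(k+1) − s_k) − t_k = 2**k*(2*k**4 + 10*k**3 + 19*k**2 - 2*k + 5)/(k**2 + 5*k + 6)

Invalid: residual \frac{2^{k} \left(2 k^{4} + 10 k^{3} + 19 k^{2} - 2 k + 5\right)}{k^{2} + 5 k + 6} ≠ 0.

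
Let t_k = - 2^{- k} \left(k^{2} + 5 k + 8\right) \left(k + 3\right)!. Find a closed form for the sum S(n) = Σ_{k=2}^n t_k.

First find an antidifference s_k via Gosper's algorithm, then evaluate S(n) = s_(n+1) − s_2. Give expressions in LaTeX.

S(n) = 240 - 2^{- n} n \left(n + 4\right)! - 3 \cdot 2^{- n} \left(n + 4\right)!

The ratio is (k + 4)*(5*k + (k + 1)**2 + 13)/(2*(k**2 + 5*k + 8)).
Gosper form: A/B · C(k+1)/C(k) with A=k/2 + 2, B=1, C=k**2 + 5*k + 8.
Need (k/2 + 2)·f(k+1) − (1)·f(k) = k**2 + 5*k + 8.
deg f ≤ 1 (via 1,0,2).
A polynomial solution: f(k) = 2*(k + 2).
Certificate R = B(k−1)f/C = 2*(k + 2)/(k**2 + 5*k + 8) gives s_k = -2**(1 - k)*(k + 2)*factorial(k + 3).
Verify: -(k**2 + 5*k + 8)*factorial(k + 3)/2**k matches t_k.
s_(n+1) = -(n + 3)*factorial(n + 4)/2**n and s_(2) = -240, so S(n) = 240 - n*factorial(n + 4)/2**n - 3*factorial(n + 4)/2**n.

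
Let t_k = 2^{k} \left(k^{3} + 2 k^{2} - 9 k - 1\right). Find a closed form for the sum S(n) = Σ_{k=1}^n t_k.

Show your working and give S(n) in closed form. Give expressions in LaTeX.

S(n) = 2 \cdot 2^{n} n^{3} - 2 \cdot 2^{n} n^{2} - 8 \cdot 2^{n} n + 2 \cdot 2^{n} - 2

Ratio r(k) = 2*(k**3 + 5*k**2 - 2*k - 7)/(k**3 + 2*k**2 - 9*k - 1).
Normal form (A,B,C) = (2, 1, k**3 + 2*k**2 - 9*k - 1).
Key eq: (2)·f(k+1) = (1)·f(k) + (k**3 + 2*k**2 - 9*k - 1).
d = 3 from the (0,0,3) case.
Coefficient equations give f(k) = k**3 - 4*k**2 + k + 3.
Certificate R = B(k−1)f/C = (k**3 - 4*k**2 + k + 3)/(k**3 + 2*k**2 - 9*k - 1) gives s_k = 2**k*(k**3 - 4*k**2 + k + 3).
s_(k+1) − s_k = 2**k*(k**3 + 2*k**2 - 9*k - 1) = t_k.
Telescope: S(n) = s_(n+1) − s_(1) = 2**(n + 1)*(n**3 - n**2 - 4*n + 1) − (2) = 2*2**n*n**3 - 2*2**n*n**2 - 8*2**n*n + 2*2**n - 2.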